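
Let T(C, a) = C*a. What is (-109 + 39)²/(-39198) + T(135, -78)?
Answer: -206379920/19599 ≈ -10530.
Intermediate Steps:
(-109 + 39)²/(-39198) + T(135, -78) = (-109 + 39)²/(-39198) + 135*(-78) = (-70)²*(-1/39198) - 10530 = 4900*(-1/39198) - 10530 = -2450/19599 - 10530 = -206379920/19599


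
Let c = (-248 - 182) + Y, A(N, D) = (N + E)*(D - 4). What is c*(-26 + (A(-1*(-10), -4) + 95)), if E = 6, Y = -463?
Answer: 52687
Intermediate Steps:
A(N, D) = (-4 + D)*(6 + N) (A(N, D) = (N + 6)*(D - 4) = (6 + N)*(-4 + D) = (-4 + D)*(6 + N))
c = -893 (c = (-248 - 182) - 463 = -430 - 463 = -893)
c*(-26 + (A(-1*(-10), -4) + 95)) = -893*(-26 + ((-24 - (-4)*(-10) + 6*(-4) - (-4)*(-10)) + 95)) = -893*(-26 + ((-24 - 4*10 - 24 - 4*10) + 95)) = -893*(-26 + ((-24 - 40 - 24 - 40) + 95)) = -893*(-26 + (-128 + 95)) = -893*(-26 - 33) = -893*(-59) = 52687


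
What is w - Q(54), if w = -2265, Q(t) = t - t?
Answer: -2265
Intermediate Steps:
Q(t) = 0
w - Q(54) = -2265 - 1*0 = -2265 + 0 = -2265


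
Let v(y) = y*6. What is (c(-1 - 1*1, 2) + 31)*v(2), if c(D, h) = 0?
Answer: 372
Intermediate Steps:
v(y) = 6*y
(c(-1 - 1*1, 2) + 31)*v(2) = (0 + 31)*(6*2) = 31*12 = 372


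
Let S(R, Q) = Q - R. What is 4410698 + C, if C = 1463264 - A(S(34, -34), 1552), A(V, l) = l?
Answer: 5872410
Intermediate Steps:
C = 1461712 (C = 1463264 - 1*1552 = 1463264 - 1552 = 1461712)
4410698 + C = 4410698 + 1461712 = 5872410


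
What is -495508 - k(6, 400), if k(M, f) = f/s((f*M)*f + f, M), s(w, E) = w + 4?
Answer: -118971966408/240101 ≈ -4.9551e+5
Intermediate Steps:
s(w, E) = 4 + w
k(M, f) = f/(4 + f + M*f²) (k(M, f) = f/(4 + ((f*M)*f + f)) = f/(4 + ((M*f)*f + f)) = f/(4 + (M*f² + f)) = f/(4 + (f + M*f²)) = f/(4 + f + M*f²))
-495508 - k(6, 400) = -495508 - 400/(4 + 400*(1 + 6*400)) = -495508 - 400/(4 + 400*(1 + 2400)) = -495508 - 400/(4 + 400*2401) = -495508 - 400/(4 + 960400) = -495508 - 400/960404 = -495508 - 1*100/240101 = -495508 - 100/240101 = -118971966408/240101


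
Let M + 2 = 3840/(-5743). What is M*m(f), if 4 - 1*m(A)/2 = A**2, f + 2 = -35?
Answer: 41839980/5743 ≈ 7285.4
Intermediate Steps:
f = -37 (f = -2 - 35 = -37)
M = -15326/5743 (M = -2 + 3840/(-5743) = -2 + 3840*(-1/5743) = -2 - 3840/5743 = -15326/5743 ≈ -2.6686)
m(A) = 8 - 2*A**2
M*m(f) = -15326*(8 - 2*(-37)**2)/5743 = -15326*(8 - 2*1369)/5743 = -15326*(8 - 2738)/5743 = -15326/5743*(-2730) = 41839980/5743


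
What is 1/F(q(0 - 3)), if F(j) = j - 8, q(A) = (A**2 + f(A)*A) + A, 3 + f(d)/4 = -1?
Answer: 1/46 ≈ 0.021739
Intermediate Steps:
f(d) = -16 (f(d) = -12 + 4*(-1) = -12 - 4 = -16)
q(A) = A**2 - 15*A (q(A) = (A**2 - 16*A) + A = A**2 - 15*A)
F(j) = -8 + j
1/F(q(0 - 3)) = 1/(-8 + (0 - 3)*(-15 + (0 - 3))) = 1/(-8 - 3*(-15 - 3)) = 1/(-8 - 3*(-18)) = 1/(-8 + 54) = 1/46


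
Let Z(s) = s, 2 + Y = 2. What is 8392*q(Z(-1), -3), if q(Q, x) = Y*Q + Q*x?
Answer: 25176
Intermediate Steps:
Y = 0 (Y = -2 + 2 = 0)
q(Q, x) = Q*x (q(Q, x) = 0*Q + Q*x = 0 + Q*x = Q*x)
8392*q(Z(-1), -3) = 8392*(-1*(-3)) = 8392*3 = 25176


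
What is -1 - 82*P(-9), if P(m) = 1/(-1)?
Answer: 81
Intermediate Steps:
P(m) = -1
-1 - 82*P(-9) = -1 - 82*(-1) = -1 + 82 = 81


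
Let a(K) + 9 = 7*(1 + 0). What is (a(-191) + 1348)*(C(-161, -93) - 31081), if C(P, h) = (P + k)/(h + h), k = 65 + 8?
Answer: -3890598194/93 ≈ -4.1834e+7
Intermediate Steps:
a(K) = -2 (a(K) = -9 + 7*(1 + 0) = -9 + 7*1 = -9 + 7 = -2)
k = 73
C(P, h) = (73 + P)/(2*h) (C(P, h) = (P + 73)/(h + h) = (73 + P)/((2*h)) = (73 + P)*(1/(2*h)) = (73 + P)/(2*h))
(a(-191) + 1348)*(C(-161, -93) - 31081) = (-2 + 1348)*((1/2)*(73 - 161)/(-93) - 31081) = 1346*((1/2)*(-1/93)*(-88) - 31081) = 1346*(44/93 - 31081) = 1346*(-2890489/93) = -3890598194/93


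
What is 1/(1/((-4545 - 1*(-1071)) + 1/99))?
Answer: -343925/99 ≈ -3474.0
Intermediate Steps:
1/(1/((-4545 - 1*(-1071)) + 1/99)) = 1/(1/((-4545 + 1071) + 1/99)) = 1/(1/(-3474 + 1/99)) = 1/(1/(-343925/99)) = 1/(-99/343925) = -343925/99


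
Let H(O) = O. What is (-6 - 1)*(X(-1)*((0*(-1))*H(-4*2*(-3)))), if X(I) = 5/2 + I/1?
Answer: 0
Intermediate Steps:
X(I) = 5/2 + I (X(I) = 5*(½) + I*1 = 5/2 + I)
(-6 - 1)*(X(-1)*((0*(-1))*H(-4*2*(-3)))) = (-6 - 1)*((5/2 - 1)*((0*(-1))*(-4*2*(-3)))) = -21*0*(-8*(-3))/2 = -21*0*24/2 = -21*0/2 = -7*0 = 0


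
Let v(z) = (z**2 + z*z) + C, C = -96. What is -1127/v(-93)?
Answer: -1127/17202 ≈ -0.065516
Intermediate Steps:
v(z) = -96 + 2*z**2 (v(z) = (z**2 + z*z) - 96 = (z**2 + z**2) - 96 = 2*z**2 - 96 = -96 + 2*z**2)
-1127/v(-93) = -1127/(-96 + 2*(-93)**2) = -1127/(-96 + 2*8649) = -1127/(-96 + 17298) = -1127/17202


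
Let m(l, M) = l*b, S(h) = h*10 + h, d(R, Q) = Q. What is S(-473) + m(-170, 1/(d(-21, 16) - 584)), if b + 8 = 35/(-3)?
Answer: -5579/3 ≈ -1859.7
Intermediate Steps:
S(h) = 11*h (S(h) = 10*h + h = 11*h)
b = -59/3 (b = -8 + 35/(-3) = -8 + 35*(-⅓) = -8 - 35/3 = -59/3 ≈ -19.667)
m(l, M) = -59*l/3 (m(l, M) = l*(-59/3) = -59*l/3)
S(-473) + m(-170, 1/(d(-21, 16) - 584)) = 11*(-473) - 59/3*(-170) = -5203 + 10030/3 = -5579/3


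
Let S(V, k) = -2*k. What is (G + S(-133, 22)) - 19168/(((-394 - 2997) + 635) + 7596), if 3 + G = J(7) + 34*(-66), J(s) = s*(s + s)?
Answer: -1329161/605 ≈ -2197.0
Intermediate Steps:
J(s) = 2*s² (J(s) = s*(2*s) = 2*s²)
G = -2149 (G = -3 + (2*7² + 34*(-66)) = -3 + (2*49 - 2244) = -3 + (98 - 2244) = -3 - 2146 = -2149)
(G + S(-133, 22)) - 19168/(((-394 - 2997) + 635) + 7596) = (-2149 - 2*22) - 19168/(((-394 - 2997) + 635) + 7596) = (-2149 - 44) - 19168/((-3391 + 635) + 7596) = -2193 - 19168/(-2756 + 7596) = -2193 - 19168/4840 = -2193 - 19168*1/4840 = -2193 - 2396/605 = -1329161/605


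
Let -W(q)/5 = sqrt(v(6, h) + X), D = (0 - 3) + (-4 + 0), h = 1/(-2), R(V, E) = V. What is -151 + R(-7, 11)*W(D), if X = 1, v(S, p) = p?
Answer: -151 + 35*sqrt(2)/2 ≈ -126.25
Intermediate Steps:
h = -1/2 ≈ -0.50000
D = -7 (D = -3 - 4 = -7)
W(q) = -5*sqrt(2)/2 (W(q) = -5*sqrt(-1/2 + 1) = -5*sqrt(2)/2)
-151 + R(-7, 11)*W(D) = -151 - (-35)*sqrt(2)/2 = -151 + 35*sqrt(2)/2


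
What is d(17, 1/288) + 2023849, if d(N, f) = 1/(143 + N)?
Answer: 323815841/160 ≈ 2.0238e+6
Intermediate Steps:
d(17, 1/288) + 2023849 = 1/(143 + 17) + 2023849 = 1/160 + 2023849 = 323815841/160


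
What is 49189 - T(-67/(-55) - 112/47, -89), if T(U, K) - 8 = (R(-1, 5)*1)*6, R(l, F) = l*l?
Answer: 49175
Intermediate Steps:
R(l, F) = l²
T(U, K) = 14 (T(U, K) = 8 + ((-1)²*1)*6 = 8 + (1*1)*6 = 8 + 1*6 = 8 + 6 = 14)
49189 - T(-67/(-55) - 112/47, -89) = 49189 - 1*14 = 49189 - 14 = 49175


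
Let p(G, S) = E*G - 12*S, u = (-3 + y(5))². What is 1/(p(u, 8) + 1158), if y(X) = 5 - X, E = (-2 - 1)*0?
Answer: 1/1062 ≈ 0.00094162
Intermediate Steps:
E = 0 (E = -3*0 = 0)
u = 9 (u = (-3 + (5 - 1*5))² = (-3 + (5 - 5))² = (-3 + 0)² = (-3)² = 9)
p(G, S) = -12*S (p(G, S) = 0*G - 12*S = 0 - 12*S = -12*S)
1/(p(u, 8) + 1158) = 1/(-12*8 + 1158) = 1/(-96 + 1158) = 1/1062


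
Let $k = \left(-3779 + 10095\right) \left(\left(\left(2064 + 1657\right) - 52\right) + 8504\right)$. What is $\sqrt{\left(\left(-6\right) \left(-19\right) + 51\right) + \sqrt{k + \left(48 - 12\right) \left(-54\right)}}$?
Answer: $\sqrt{165 + 2 \sqrt{19220681}} \approx 94.516$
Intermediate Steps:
$k = 76884668$ ($k = 6316 \left(\left(3721 - 52\right) + 8504\right) = 6316 \left(3669 + 8504\right) = 6316 \cdot 12173 = 76884668$)
$\sqrt{\left(\left(-6\right) \left(-19\right) + 51\right) + \sqrt{k + \left(48 - 12\right) \left(-54\right)}} = \sqrt{\left(\left(-6\right) \left(-19\right) + 51\right) + \sqrt{76884668 + \left(48 - 12\right) \left(-54\right)}} = \sqrt{\left(114 + 51\right) + \sqrt{76884668 + 36 \left(-54\right)}} = \sqrt{165 + \sqrt{76884668 - 1944}} = \sqrt{165 + \sqrt{76882724}} = \sqrt{165 + 2 \sqrt{19220681}}$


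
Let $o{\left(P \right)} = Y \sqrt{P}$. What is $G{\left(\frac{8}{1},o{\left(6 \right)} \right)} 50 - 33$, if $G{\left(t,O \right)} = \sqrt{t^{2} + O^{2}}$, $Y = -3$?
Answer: $-33 + 50 \sqrt{118} \approx 510.14$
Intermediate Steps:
$o{\left(P \right)} = - 3 \sqrt{P}$
$G{\left(t,O \right)} = \sqrt{O^{2} + t^{2}}$
$G{\left(\frac{8}{1},o{\left(6 \right)} \right)} 50 - 33 = \sqrt{\left(- 3 \sqrt{6}\right)^{2} + \left(\frac{8}{1}\right)^{2}} \cdot 50 - 33 = \sqrt{54 + \left(8 \cdot 1\right)^{2}} \cdot 50 - 33 = \sqrt{54 + 8^{2}} \cdot 50 - 33 = \sqrt{54 + 64} \cdot 50 - 33 = \sqrt{118} \cdot 50 - 33 = 50 \sqrt{118} - 33 = -33 + 50 \sqrt{118}$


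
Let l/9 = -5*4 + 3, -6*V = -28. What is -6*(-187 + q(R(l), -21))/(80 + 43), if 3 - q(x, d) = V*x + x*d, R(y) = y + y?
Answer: 10364/41 ≈ 252.78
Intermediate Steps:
V = 14/3 (V = -1/6*(-28) = 14/3 ≈ 4.6667)
l = -153 (l = 9*(-5*4 + 3) = 9*(-20 + 3) = 9*(-17) = -153)
R(y) = 2*y
q(x, d) = 3 - 14*x/3 - d*x (q(x, d) = 3 - (14*x/3 + x*d) = 3 - (14*x/3 + d*x) = 3 + (-14*x/3 - d*x) = 3 - 14*x/3 - d*x)
-6*(-187 + q(R(l), -21))/(80 + 43) = -6*(-187 + (3 - 28*(-153)/3 - 1*(-21)*2*(-153)))/(80 + 43) = -6*(-187 + (3 - 14/3*(-306) - 1*(-21)*(-306)))/123 = -6*(-187 + (3 + 1428 - 6426))/123 = -6*(-187 - 4995)/123 = -(-31092)/123 = -6*(-5182/123) = 10364/41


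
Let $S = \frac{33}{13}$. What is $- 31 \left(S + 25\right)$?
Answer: $- \frac{11098}{13} \approx -853.69$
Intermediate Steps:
$S = \frac{33}{13}$ ($S = 33 \cdot \frac{1}{13} = \frac{33}{13} \approx 2.5385$)
$- 31 \left(S + 25\right) = - 31 \left(\frac{33}{13} + 25\right) = \left(-31\right) \frac{358}{13} = - \frac{11098}{13}$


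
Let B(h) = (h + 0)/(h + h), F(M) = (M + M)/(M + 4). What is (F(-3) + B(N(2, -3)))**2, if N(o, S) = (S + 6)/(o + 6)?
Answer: 121/4 ≈ 30.250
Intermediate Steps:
N(o, S) = (6 + S)/(6 + o)
F(M) = 2*M/(4 + M) (F(M) = (2*M)/(4 + M) = 2*M/(4 + M))
B(h) = 1/2 (B(h) = h/((2*h)) = h*(1/(2*h)) = 1/2)
(F(-3) + B(N(2, -3)))**2 = (2*(-3)/(4 - 3) + 1/2)**2 = (2*(-3)/1 + 1/2)**2 = (2*(-3)*1 + 1/2)**2 = (-6 + 1/2)**2 = (-11/2)**2 = 121/4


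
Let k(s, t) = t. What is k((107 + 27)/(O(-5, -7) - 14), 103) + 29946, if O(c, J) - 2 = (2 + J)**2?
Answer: 30049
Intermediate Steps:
O(c, J) = 2 + (2 + J)**2
k((107 + 27)/(O(-5, -7) - 14), 103) + 29946 = 103 + 29946 = 30049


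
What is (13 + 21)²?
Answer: 1156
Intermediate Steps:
(13 + 21)² = 34² = 1156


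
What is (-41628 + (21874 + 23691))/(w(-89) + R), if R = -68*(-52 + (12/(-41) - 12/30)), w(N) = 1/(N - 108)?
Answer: 158995745/144703387 ≈ 1.0988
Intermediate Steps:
w(N) = 1/(-108 + N)
R = 734536/205 (R = -68*(-52 + (12*(-1/41) - 12*1/30)) = -68*(-52 + (-12/41 - 2/5)) = -68*(-52 - 142/205) = -68*(-10802/205) = 734536/205 ≈ 3583.1)
(-41628 + (21874 + 23691))/(w(-89) + R) = (-41628 + (21874 + 23691))/(1/(-108 - 89) + 734536/205) = (-41628 + 45565)/(1/(-197) + 734536/205) = 3937/(-1/197 + 734536/205) = 3937/(144703387/40385) = 3937*(40385/144703387) = 158995745/144703387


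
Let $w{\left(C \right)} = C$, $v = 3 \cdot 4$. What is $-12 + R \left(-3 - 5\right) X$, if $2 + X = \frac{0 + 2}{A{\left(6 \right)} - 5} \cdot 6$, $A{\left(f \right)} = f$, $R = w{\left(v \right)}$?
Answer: $-972$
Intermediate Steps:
$v = 12$
$R = 12$
$X = 10$ ($X = -2 + \frac{0 + 2}{6 - 5} \cdot 6 = -2 + \frac{2}{1} \cdot 6 = -2 + 2 \cdot 1 \cdot 6 = -2 + 2 \cdot 6 = -2 + 12 = 10$)
$-12 + R \left(-3 - 5\right) X = -12 + 12 \left(-3 - 5\right) 10 = -12 + 12 \left(\left(-8\right) 10\right) = -12 + 12 \left(-80\right) = -12 - 960 = -972$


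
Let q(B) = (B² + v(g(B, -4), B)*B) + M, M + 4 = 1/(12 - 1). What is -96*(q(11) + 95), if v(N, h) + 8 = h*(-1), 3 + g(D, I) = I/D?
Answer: -3264/11 ≈ -296.73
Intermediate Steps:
M = -43/11 (M = -4 + 1/(12 - 1) = -4 + 1/11 = -43/11 ≈ -3.9091)
g(D, I) = -3 + I/D
v(N, h) = -8 - h (v(N, h) = -8 + h*(-1) = -8 - h)
q(B) = -43/11 + B² + B*(-8 - B) (q(B) = (B² + (-8 - B)*B) - 43/11 = (B² + B*(-8 - B)) - 43/11 = -43/11 + B² + B*(-8 - B))
-96*(q(11) + 95) = -96*((-43/11 - 8*11) + 95) = -96*((-43/11 - 88) + 95) = -96*(-1011/11 + 95) = -96*34/11 = -3264/11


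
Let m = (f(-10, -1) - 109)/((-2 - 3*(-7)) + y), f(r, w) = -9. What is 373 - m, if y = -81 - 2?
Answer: 11877/32 ≈ 371.16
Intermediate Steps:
y = -83
m = 59/32 (m = (-9 - 109)/((-2 - 3*(-7)) - 83) = -118/((-2 + 21) - 83) = -118/(19 - 83) = -118/(-64) = -118*(-1/64) = 59/32 ≈ 1.8438)
373 - m = 373 - 1*59/32 = 373 - 59/32 = 11877/32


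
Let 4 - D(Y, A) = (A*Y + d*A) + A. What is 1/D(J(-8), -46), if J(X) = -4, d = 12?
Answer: 1/418 ≈ 0.0023923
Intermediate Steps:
D(Y, A) = 4 - 13*A - A*Y (D(Y, A) = 4 - ((A*Y + 12*A) + A) = 4 - ((12*A + A*Y) + A) = 4 - (13*A + A*Y) = 4 + (-13*A - A*Y) = 4 - 13*A - A*Y)
1/D(J(-8), -46) = 1/(4 - 13*(-46) - 1*(-46)*(-4)) = 1/(4 + 598 - 184) = 1/418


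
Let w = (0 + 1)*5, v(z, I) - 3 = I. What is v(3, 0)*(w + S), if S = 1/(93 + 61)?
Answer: 2313/154 ≈ 15.019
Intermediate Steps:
v(z, I) = 3 + I
w = 5 (w = 1*5 = 5)
S = 1/154 ≈ 0.0064935
v(3, 0)*(w + S) = (3 + 0)*(5 + 1/154) = 3*(771/154) = 2313/154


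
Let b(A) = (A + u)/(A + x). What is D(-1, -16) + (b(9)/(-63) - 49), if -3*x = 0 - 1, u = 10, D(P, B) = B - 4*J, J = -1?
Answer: -35887/588 ≈ -61.032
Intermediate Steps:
D(P, B) = 4 + B (D(P, B) = B - 4*(-1) = B + 4 = 4 + B)
x = ⅓ (x = -(0 - 1)/3 = -⅓*(-1) = ⅓ ≈ 0.33333)
b(A) = (10 + A)/(⅓ + A) (b(A) = (A + 10)/(A + ⅓) = (10 + A)/(⅓ + A))
D(-1, -16) + (b(9)/(-63) - 49) = (4 - 16) + ((3*(10 + 9)/(1 + 3*9))/(-63) - 49) = -12 + ((3*19/(1 + 27))*(-1/63) - 49) = -12 + ((3*19/28)*(-1/63) - 49) = -12 + ((3*(1/28)*19)*(-1/63) - 49) = -12 + ((57/28)*(-1/63) - 49) = -12 + (-19/588 - 49) = -12 - 28831/588 = -35887/588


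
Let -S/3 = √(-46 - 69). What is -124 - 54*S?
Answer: -124 + 162*I*√115 ≈ -124.0 + 1737.3*I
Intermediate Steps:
S = -3*I*√115 (S = -3*√(-46 - 69) = -3*I*√115 ≈ -32.171*I)
-124 - 54*S = -124 - (-162)*I*√115 = -124 + 162*I*√115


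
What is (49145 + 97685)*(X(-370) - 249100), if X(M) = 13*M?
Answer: -37281605300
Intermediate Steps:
(49145 + 97685)*(X(-370) - 249100) = (49145 + 97685)*(13*(-370) - 249100) = 146830*(-4810 - 249100) = 146830*(-253910) = -37281605300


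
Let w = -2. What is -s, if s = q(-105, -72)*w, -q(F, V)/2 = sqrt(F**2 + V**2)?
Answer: -12*sqrt(1801) ≈ -509.26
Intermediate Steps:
q(F, V) = -2*sqrt(F**2 + V**2)
s = 12*sqrt(1801) (s = -2*sqrt((-105)**2 + (-72)**2)*(-2) = -2*sqrt(11025 + 5184)*(-2) = -6*sqrt(1801)*(-2) = 12*sqrt(1801) ≈ 509.26)
-s = -12*sqrt(1801)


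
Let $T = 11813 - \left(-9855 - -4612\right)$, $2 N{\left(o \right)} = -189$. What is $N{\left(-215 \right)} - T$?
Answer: $- \frac{34301}{2} \approx -17151.0$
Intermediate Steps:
$N{\left(o \right)} = - \frac{189}{2}$ ($N{\left(o \right)} = \frac{1}{2} \left(-189\right) = - \frac{189}{2}$)
$T = 17056$ ($T = 11813 - \left(-9855 + 4612\right) = 11813 - -5243 = 11813 + 5243 = 17056$)
$N{\left(-215 \right)} - T = - \frac{189}{2} - 17056 = - \frac{34301}{2}$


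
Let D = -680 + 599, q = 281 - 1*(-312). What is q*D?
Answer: -48033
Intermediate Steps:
q = 593 (q = 281 + 312 = 593)
D = -81
q*D = 593*(-81) = -48033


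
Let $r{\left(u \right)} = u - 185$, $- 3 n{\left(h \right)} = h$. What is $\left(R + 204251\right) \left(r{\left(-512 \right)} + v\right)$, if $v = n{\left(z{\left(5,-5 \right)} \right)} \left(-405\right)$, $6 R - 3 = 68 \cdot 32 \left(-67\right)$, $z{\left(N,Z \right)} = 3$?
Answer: $- \frac{157638682}{3} \approx -5.2546 \cdot 10^{7}$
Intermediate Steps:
$n{\left(h \right)} = - \frac{h}{3}$
$r{\left(u \right)} = -185 + u$ ($r{\left(u \right)} = u - 185 = -185 + u$)
$R = - \frac{145789}{6}$ ($R = \frac{1}{2} + \frac{68 \cdot 32 \left(-67\right)}{6} = \frac{1}{2} + \frac{2176 \left(-67\right)}{6} = \frac{1}{2} + \frac{1}{6} \left(-145792\right) = \frac{1}{2} - \frac{72896}{3} = - \frac{145789}{6} \approx -24298.0$)
$v = 405$ ($v = \left(- \frac{1}{3}\right) 3 \left(-405\right) = \left(-1\right) \left(-405\right) = 405$)
$\left(R + 204251\right) \left(r{\left(-512 \right)} + v\right) = \left(- \frac{145789}{6} + 204251\right) \left(\left(-185 - 512\right) + 405\right) = \frac{1079717 \left(-697 + 405\right)}{6} = \frac{1079717}{6} \left(-292\right) = - \frac{157638682}{3}$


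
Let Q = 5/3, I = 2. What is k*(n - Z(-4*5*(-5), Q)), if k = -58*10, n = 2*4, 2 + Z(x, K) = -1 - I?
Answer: -7540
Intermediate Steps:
Q = 5/3 (Q = 5*(⅓) = 5/3 ≈ 1.6667)
Z(x, K) = -5 (Z(x, K) = -2 + (-1 - 1*2) = -2 + (-1 - 2) = -2 - 3 = -5)
n = 8
k = -580
k*(n - Z(-4*5*(-5), Q)) = -580*(8 - 1*(-5)) = -580*(8 + 5) = -580*13 = -7540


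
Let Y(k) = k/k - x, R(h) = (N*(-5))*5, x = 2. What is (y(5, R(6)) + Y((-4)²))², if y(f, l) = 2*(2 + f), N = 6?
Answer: 169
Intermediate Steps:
R(h) = -150 (R(h) = (6*(-5))*5 = -30*5 = -150)
Y(k) = -1 (Y(k) = k/k - 1*2 = 1 - 2 = -1)
y(f, l) = 4 + 2*f
(y(5, R(6)) + Y((-4)²))² = ((4 + 2*5) - 1)² = ((4 + 10) - 1)² = (14 - 1)² = 13² = 169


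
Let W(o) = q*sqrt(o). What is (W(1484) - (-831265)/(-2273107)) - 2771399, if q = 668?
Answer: -6299687297958/2273107 + 1336*sqrt(371) ≈ -2.7457e+6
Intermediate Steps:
W(o) = 668*sqrt(o)
(W(1484) - (-831265)/(-2273107)) - 2771399 = (668*sqrt(1484) - (-831265)/(-2273107)) - 2771399 = (668*(2*sqrt(371)) - (-831265)*(-1)/2273107) - 2771399 = (1336*sqrt(371) - 1*831265/2273107) - 2771399 = (1336*sqrt(371) - 831265/2273107) - 2771399 = (-831265/2273107 + 1336*sqrt(371)) - 2771399 = -6299687297958/2273107 + 1336*sqrt(371)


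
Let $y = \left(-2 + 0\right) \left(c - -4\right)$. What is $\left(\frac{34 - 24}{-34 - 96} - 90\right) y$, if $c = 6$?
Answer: $\frac{23420}{13} \approx 1801.5$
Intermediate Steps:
$y = -20$ ($y = \left(-2 + 0\right) \left(6 - -4\right) = - 2 \left(6 + 4\right) = \left(-2\right) 10 = -20$)
$\left(\frac{34 - 24}{-34 - 96} - 90\right) y = \left(\frac{34 - 24}{-34 - 96} - 90\right) \left(-20\right) = \left(\frac{10}{-130} - 90\right) \left(-20\right) = \left(10 \left(- \frac{1}{130}\right) - 90\right) \left(-20\right) = \left(- \frac{1}{13} - 90\right) \left(-20\right) = \left(- \frac{1171}{13}\right) \left(-20\right) = \frac{23420}{13}$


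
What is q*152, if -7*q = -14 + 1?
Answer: 1976/7 ≈ 282.29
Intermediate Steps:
q = 13/7 (q = -(-14 + 1)/7 = -1/7*(-13) = 13/7 ≈ 1.8571)
q*152 = (13/7)*152 = 1976/7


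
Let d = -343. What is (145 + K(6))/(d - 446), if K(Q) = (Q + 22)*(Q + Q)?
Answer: -481/789 ≈ -0.60963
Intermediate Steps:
K(Q) = 2*Q*(22 + Q) (K(Q) = (22 + Q)*(2*Q) = 2*Q*(22 + Q))
(145 + K(6))/(d - 446) = (145 + 2*6*(22 + 6))/(-343 - 446) = (145 + 2*6*28)/(-789) = -(145 + 336)/789 = -1/789*481 = -481/789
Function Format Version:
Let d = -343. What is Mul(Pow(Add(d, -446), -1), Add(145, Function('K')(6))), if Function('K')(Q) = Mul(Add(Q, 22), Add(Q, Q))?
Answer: Rational(-481, 789) ≈ -0.60963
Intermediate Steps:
Function('K')(Q) = Mul(2, Q, Add(22, Q)) (Function('K')(Q) = Mul(Add(22, Q), Mul(2, Q)) = Mul(2, Q, Add(22, Q)))
Mul(Pow(Add(d, -446), -1), Add(145, Function('K')(6))) = Mul(Pow(Add(-343, -446), -1), Add(145, Mul(2, 6, Add(22, 6)))) = Mul(Pow(-789, -1), Add(145, Mul(2, 6, 28))) = Mul(Rational(-1, 789), Add(145, 336)) = Mul(Rational(-1, 789), 481) = Rational(-481, 789)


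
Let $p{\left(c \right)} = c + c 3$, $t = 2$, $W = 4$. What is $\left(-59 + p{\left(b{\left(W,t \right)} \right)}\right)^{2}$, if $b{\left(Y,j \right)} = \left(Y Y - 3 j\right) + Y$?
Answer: $9$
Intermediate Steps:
$b{\left(Y,j \right)} = Y + Y^{2} - 3 j$ ($b{\left(Y,j \right)} = \left(Y^{2} - 3 j\right) + Y = Y + Y^{2} - 3 j$)
$p{\left(c \right)} = 4 c$ ($p{\left(c \right)} = c + 3 c = 4 c$)
$\left(-59 + p{\left(b{\left(W,t \right)} \right)}\right)^{2} = \left(-59 + 4 \left(4 + 4^{2} - 6\right)\right)^{2} = \left(-59 + 4 \left(4 + 16 - 6\right)\right)^{2} = \left(-59 + 4 \cdot 14\right)^{2} = \left(-59 + 56\right)^{2} = \left(-3\right)^{2} = 9$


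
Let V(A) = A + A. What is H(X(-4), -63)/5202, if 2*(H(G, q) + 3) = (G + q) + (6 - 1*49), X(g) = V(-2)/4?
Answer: -113/10404 ≈ -0.010861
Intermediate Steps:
V(A) = 2*A
X(g) = -1 (X(g) = (2*(-2))/4 = -4*¼ = -1)
H(G, q) = -49/2 + G/2 + q/2 (H(G, q) = -3 + ((G + q) + (6 - 1*49))/2 = -3 + ((G + q) + (6 - 49))/2 = -3 + ((G + q) - 43)/2 = -3 + (-43 + G + q)/2 = -3 + (-43/2 + G/2 + q/2) = -49/2 + G/2 + q/2)
H(X(-4), -63)/5202 = (-49/2 + (½)*(-1) + (½)*(-63))/5202 = (-49/2 - ½ - 63/2)*(1/5202) = -113/2*1/5202 = -113/10404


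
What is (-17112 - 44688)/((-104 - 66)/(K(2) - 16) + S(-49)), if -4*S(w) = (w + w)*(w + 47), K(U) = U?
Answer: 72100/43 ≈ 1676.7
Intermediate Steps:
S(w) = -w*(47 + w)/2 (S(w) = -(w + w)*(w + 47)/4 = -2*w*(47 + w)/4 = -w*(47 + w)/2)
(-17112 - 44688)/((-104 - 66)/(K(2) - 16) + S(-49)) = (-17112 - 44688)/((-104 - 66)/(2 - 16) - 1/2*(-49)*(47 - 49)) = -61800/(-170/(-14) - 1/2*(-49)*(-2)) = -61800/(-1/14*(-170) - 49) = -61800/(85/7 - 49) = -61800/(-258/7) = -61800*(-7/258) = 72100/43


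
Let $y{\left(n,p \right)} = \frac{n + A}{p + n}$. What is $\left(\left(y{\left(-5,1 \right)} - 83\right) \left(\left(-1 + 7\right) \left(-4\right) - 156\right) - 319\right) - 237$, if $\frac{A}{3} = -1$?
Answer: $14024$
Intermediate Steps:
$A = -3$ ($A = 3 \left(-1\right) = -3$)
$y{\left(n,p \right)} = \frac{-3 + n}{n + p}$ ($y{\left(n,p \right)} = \frac{n - 3}{p + n} = \frac{-3 + n}{n + p}$)
$\left(\left(y{\left(-5,1 \right)} - 83\right) \left(\left(-1 + 7\right) \left(-4\right) - 156\right) - 319\right) - 237 = \left(\left(\frac{-3 - 5}{-5 + 1} - 83\right) \left(\left(-1 + 7\right) \left(-4\right) - 156\right) - 319\right) - 237 = \left(\left(\frac{1}{-4} \left(-8\right) - 83\right) \left(6 \left(-4\right) - 156\right) - 319\right) - 237 = \left(\left(\left(- \frac{1}{4}\right) \left(-8\right) - 83\right) \left(-24 - 156\right) - 319\right) - 237 = \left(\left(2 - 83\right) \left(-180\right) - 319\right) - 237 = \left(\left(-81\right) \left(-180\right) - 319\right) - 237 = \left(14580 - 319\right) - 237 = 14261 - 237 = 14024$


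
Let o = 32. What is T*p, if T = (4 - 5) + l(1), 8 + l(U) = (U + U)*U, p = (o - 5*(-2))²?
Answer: -12348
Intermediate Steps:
p = 1764 (p = (32 - 5*(-2))² = (32 + 10)² = 42² = 1764)
l(U) = -8 + 2*U² (l(U) = -8 + (U + U)*U = -8 + (2*U)*U = -8 + 2*U²)
T = -7 (T = (4 - 5) + (-8 + 2*1²) = -1 + (-8 + 2*1) = -1 + (-8 + 2) = -1 - 6 = -7)
T*p = -7*1764 = -12348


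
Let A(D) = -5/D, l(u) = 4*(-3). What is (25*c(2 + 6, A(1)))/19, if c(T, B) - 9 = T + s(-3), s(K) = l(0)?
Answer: 125/19 ≈ 6.5789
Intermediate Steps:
l(u) = -12
s(K) = -12
c(T, B) = -3 + T (c(T, B) = 9 + (T - 12) = 9 + (-12 + T) = -3 + T)
(25*c(2 + 6, A(1)))/19 = (25*(-3 + (2 + 6)))/19 = (25*(-3 + 8))*(1/19) = (25*5)*(1/19) = 125*(1/19) = 125/19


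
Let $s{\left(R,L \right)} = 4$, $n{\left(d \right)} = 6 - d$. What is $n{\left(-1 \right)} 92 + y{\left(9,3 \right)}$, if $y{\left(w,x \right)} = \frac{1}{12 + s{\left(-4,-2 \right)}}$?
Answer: $\frac{10305}{16} \approx 644.06$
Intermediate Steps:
$y{\left(w,x \right)} = \frac{1}{16}$ ($y{\left(w,x \right)} = \frac{1}{12 + 4} = \frac{1}{16}$)
$n{\left(-1 \right)} 92 + y{\left(9,3 \right)} = \left(6 - -1\right) 92 + \frac{1}{16} = \left(6 + 1\right) 92 + \frac{1}{16} = 7 \cdot 92 + \frac{1}{16} = 644 + \frac{1}{16} = \frac{10305}{16}$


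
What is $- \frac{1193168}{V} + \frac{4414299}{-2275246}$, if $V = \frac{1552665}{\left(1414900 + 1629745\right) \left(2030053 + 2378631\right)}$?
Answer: $- \frac{7287953376775605416930375}{706538966118} \approx -1.0315 \cdot 10^{13}$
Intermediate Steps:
$V = \frac{310533}{2684575539436}$ ($V = \frac{1552665}{3044645 \cdot 4408684} = \frac{1552665}{13422877697180} = 1552665 \cdot \frac{1}{13422877697180} = \frac{310533}{2684575539436} \approx 1.1567 \cdot 10^{-7}$)
$- \frac{1193168}{V} + \frac{4414299}{-2275246} = - \frac{1193168}{\frac{310533}{2684575539436}} + \frac{4414299}{-2275246} = \left(-1193168\right) \frac{2684575539436}{310533} + 4414299 \left(- \frac{1}{2275246}\right) = - \frac{3203149627237773248}{310533} - \frac{4414299}{2275246} = - \frac{7287953376775605416930375}{706538966118}$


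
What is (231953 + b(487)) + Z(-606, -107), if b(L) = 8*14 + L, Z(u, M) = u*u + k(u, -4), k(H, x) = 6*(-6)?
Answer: 599752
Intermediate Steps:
k(H, x) = -36
Z(u, M) = -36 + u² (Z(u, M) = u*u - 36 = u² - 36 = -36 + u²)
b(L) = 112 + L
(231953 + b(487)) + Z(-606, -107) = (231953 + (112 + 487)) + (-36 + (-606)²) = (231953 + 599) + (-36 + 367236) = 232552 + 367200 = 599752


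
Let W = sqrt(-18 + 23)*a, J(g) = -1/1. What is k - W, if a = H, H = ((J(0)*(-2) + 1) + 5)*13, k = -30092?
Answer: -30092 - 104*sqrt(5) ≈ -30325.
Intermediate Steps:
J(g) = -1 (J(g) = -1*1 = -1)
H = 104 (H = ((-1*(-2) + 1) + 5)*13 = ((2 + 1) + 5)*13 = (3 + 5)*13 = 8*13 = 104)
a = 104
W = 104*sqrt(5) (W = sqrt(-18 + 23)*104 = sqrt(5)*104 = 104*sqrt(5) ≈ 232.55)
k - W = -30092 - 104*sqrt(5)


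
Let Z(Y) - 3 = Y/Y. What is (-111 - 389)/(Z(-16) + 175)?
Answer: -500/179 ≈ -2.7933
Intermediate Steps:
Z(Y) = 4 (Z(Y) = 3 + Y/Y = 3 + 1 = 4)
(-111 - 389)/(Z(-16) + 175) = (-111 - 389)/(4 + 175) = -500/179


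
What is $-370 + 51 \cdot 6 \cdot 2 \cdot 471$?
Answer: $287882$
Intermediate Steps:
$-370 + 51 \cdot 6 \cdot 2 \cdot 471 = -370 + 51 \cdot 12 \cdot 471 = -370 + 612 \cdot 471 = -370 + 288252 = 287882$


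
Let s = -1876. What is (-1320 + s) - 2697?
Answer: -5893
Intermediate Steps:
(-1320 + s) - 2697 = (-1320 - 1876) - 2697 = -3196 - 2697 = -5893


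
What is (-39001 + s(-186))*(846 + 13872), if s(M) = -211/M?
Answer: -17794000675/31 ≈ -5.7400e+8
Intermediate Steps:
(-39001 + s(-186))*(846 + 13872) = (-39001 - 211/(-186))*(846 + 13872) = (-39001 - 211*(-1/186))*14718 = (-39001 + 211/186)*14718 = -7253975/186*14718 = -17794000675/31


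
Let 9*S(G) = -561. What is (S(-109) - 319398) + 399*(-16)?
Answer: -977533/3 ≈ -3.2584e+5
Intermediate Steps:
S(G) = -187/3 (S(G) = (⅑)*(-561) = -187/3)
(S(-109) - 319398) + 399*(-16) = (-187/3 - 319398) + 399*(-16) = -958381/3 - 6384 = -977533/3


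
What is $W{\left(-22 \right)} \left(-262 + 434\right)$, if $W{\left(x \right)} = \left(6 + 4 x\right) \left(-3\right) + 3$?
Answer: $42828$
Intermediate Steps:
$W{\left(x \right)} = -15 - 12 x$ ($W{\left(x \right)} = \left(-18 - 12 x\right) + 3 = -15 - 12 x$)
$W{\left(-22 \right)} \left(-262 + 434\right) = \left(-15 - -264\right) \left(-262 + 434\right) = \left(-15 + 264\right) 172 = 249 \cdot 172 = 42828$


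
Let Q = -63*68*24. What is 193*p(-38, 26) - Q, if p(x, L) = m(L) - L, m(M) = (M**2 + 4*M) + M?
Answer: 253356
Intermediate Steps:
m(M) = M**2 + 5*M
Q = -102816 (Q = -4284*24 = -102816)
p(x, L) = -L + L*(5 + L) (p(x, L) = L*(5 + L) - L = -L + L*(5 + L))
193*p(-38, 26) - Q = 193*(26*(4 + 26)) - 1*(-102816) = 193*(26*30) + 102816 = 193*780 + 102816 = 150540 + 102816 = 253356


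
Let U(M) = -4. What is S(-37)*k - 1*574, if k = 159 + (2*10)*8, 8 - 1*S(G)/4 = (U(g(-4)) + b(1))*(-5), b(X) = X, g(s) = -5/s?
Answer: -9506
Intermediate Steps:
S(G) = -28 (S(G) = 32 - 4*(-4 + 1)*(-5) = 32 - (-12)*(-5) = 32 - 4*15 = 32 - 60 = -28)
k = 319 (k = 159 + 20*8 = 159 + 160 = 319)
S(-37)*k - 1*574 = -28*319 - 1*574 = -8932 - 574 = -9506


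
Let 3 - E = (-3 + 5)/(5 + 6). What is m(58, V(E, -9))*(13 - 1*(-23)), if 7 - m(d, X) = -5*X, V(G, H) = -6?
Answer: -828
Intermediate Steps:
E = 31/11 (E = 3 - (-3 + 5)/(5 + 6) = 3 - 2/11 = 31/11 ≈ 2.8182)
m(d, X) = 7 + 5*X (m(d, X) = 7 - (-5)*X = 7 + 5*X)
m(58, V(E, -9))*(13 - 1*(-23)) = (7 + 5*(-6))*(13 - 1*(-23)) = (7 - 30)*(13 + 23) = -23*36 = -828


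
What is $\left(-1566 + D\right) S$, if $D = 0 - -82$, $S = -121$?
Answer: $179564$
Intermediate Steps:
$D = 82$ ($D = 0 + 82 = 82$)
$\left(-1566 + D\right) S = \left(-1566 + 82\right) \left(-121\right) = \left(-1484\right) \left(-121\right) = 179564$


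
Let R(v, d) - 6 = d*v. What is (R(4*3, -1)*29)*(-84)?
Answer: 14616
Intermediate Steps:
R(v, d) = 6 + d*v
(R(4*3, -1)*29)*(-84) = ((6 - 4*3)*29)*(-84) = ((6 - 1*12)*29)*(-84) = ((6 - 12)*29)*(-84) = -6*29*(-84) = -174*(-84) = 14616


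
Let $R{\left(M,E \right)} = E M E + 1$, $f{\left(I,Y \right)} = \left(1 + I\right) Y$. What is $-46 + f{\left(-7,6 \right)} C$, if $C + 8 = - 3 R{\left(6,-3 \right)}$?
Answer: $6182$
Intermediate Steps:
$f{\left(I,Y \right)} = Y \left(1 + I\right)$
$R{\left(M,E \right)} = 1 + M E^{2}$ ($R{\left(M,E \right)} = M E^{2} + 1 = 1 + M E^{2}$)
$C = -173$ ($C = -8 - 3 \left(1 + 6 \left(-3\right)^{2}\right) = -8 - 3 \left(1 + 6 \cdot 9\right) = -8 - 3 \left(1 + 54\right) = -8 - 165 = -173$)
$-46 + f{\left(-7,6 \right)} C = -46 + 6 \left(1 - 7\right) \left(-173\right) = -46 + 6 \left(-6\right) \left(-173\right) = -46 - -6228 = -46 + 6228 = 6182$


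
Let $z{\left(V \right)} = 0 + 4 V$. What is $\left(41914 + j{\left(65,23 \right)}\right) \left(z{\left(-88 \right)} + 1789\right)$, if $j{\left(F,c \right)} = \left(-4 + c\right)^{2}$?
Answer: $60749175$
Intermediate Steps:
$z{\left(V \right)} = 4 V$
$\left(41914 + j{\left(65,23 \right)}\right) \left(z{\left(-88 \right)} + 1789\right) = \left(41914 + \left(-4 + 23\right)^{2}\right) \left(4 \left(-88\right) + 1789\right) = \left(41914 + 19^{2}\right) \left(-352 + 1789\right) = \left(41914 + 361\right) 1437 = 42275 \cdot 1437 = 60749175$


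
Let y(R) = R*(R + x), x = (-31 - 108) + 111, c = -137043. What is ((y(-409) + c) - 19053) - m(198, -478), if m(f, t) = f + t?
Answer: 22917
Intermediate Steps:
x = -28 (x = -139 + 111 = -28)
y(R) = R*(-28 + R) (y(R) = R*(R - 28) = R*(-28 + R))
((y(-409) + c) - 19053) - m(198, -478) = ((-409*(-28 - 409) - 137043) - 19053) - (198 - 478) = ((-409*(-437) - 137043) - 19053) - 1*(-280) = ((178733 - 137043) - 19053) + 280 = (41690 - 19053) + 280 = 22637 + 280 = 22917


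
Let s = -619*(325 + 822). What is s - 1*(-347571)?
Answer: -362422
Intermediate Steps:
s = -709993 (s = -619*1147 = -709993)
s - 1*(-347571) = -709993 - 1*(-347571) = -709993 + 347571 = -362422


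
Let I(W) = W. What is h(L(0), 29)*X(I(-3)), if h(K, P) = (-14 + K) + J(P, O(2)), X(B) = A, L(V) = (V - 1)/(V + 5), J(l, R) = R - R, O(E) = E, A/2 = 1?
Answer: -142/5 ≈ -28.400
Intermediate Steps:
A = 2 (A = 2*1 = 2)
J(l, R) = 0
L(V) = (-1 + V)/(5 + V)
X(B) = 2
h(K, P) = -14 + K (h(K, P) = (-14 + K) + 0 = -14 + K)
h(L(0), 29)*X(I(-3)) = (-14 + (-1 + 0)/(5 + 0))*2 = (-14 - 1/5)*2 = -71/5*2 = -142/5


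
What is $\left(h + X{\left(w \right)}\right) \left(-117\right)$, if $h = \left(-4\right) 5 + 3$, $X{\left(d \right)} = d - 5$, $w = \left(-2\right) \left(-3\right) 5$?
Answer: $-936$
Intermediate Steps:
$w = 30$ ($w = 6 \cdot 5 = 30$)
$X{\left(d \right)} = -5 + d$
$h = -17$ ($h = -20 + 3 = -17$)
$\left(h + X{\left(w \right)}\right) \left(-117\right) = \left(-17 + \left(-5 + 30\right)\right) \left(-117\right) = \left(-17 + 25\right) \left(-117\right) = 8 \left(-117\right) = -936$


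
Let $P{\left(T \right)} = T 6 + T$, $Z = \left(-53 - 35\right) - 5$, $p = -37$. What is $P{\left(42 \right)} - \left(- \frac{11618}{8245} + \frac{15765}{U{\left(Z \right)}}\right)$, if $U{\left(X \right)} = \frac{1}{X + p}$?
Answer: $\frac{16900150898}{8245} \approx 2.0497 \cdot 10^{6}$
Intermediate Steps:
$Z = -93$ ($Z = -88 - 5 = -93$)
$U{\left(X \right)} = \frac{1}{-37 + X}$ ($U{\left(X \right)} = \frac{1}{X - 37} = \frac{1}{-37 + X}$)
$P{\left(T \right)} = 7 T$ ($P{\left(T \right)} = 6 T + T = 7 T$)
$P{\left(42 \right)} - \left(- \frac{11618}{8245} + \frac{15765}{U{\left(Z \right)}}\right) = 7 \cdot 42 - \left(-2049450 - \frac{11618}{8245}\right) = 294 - \left(- \frac{11618}{8245} + \frac{15765}{\frac{1}{-130}}\right) = 294 - \left(- \frac{11618}{8245} + \frac{15765}{- \frac{1}{130}}\right) = 294 + \left(\frac{11618}{8245} - -2049450\right) = 294 + \left(\frac{11618}{8245} + 2049450\right) = 294 + \frac{16897726868}{8245} = \frac{16900150898}{8245}$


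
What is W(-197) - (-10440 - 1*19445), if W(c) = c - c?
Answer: 29885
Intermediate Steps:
W(c) = 0
W(-197) - (-10440 - 1*19445) = 0 - (-10440 - 1*19445) = 0 - (-10440 - 19445) = 0 - 1*(-29885) = 0 + 29885 = 29885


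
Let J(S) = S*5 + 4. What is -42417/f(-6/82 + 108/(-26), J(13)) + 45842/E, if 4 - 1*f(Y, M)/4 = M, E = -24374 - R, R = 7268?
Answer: 51163069/316420 ≈ 161.69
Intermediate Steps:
J(S) = 4 + 5*S (J(S) = 5*S + 4 = 4 + 5*S)
E = -31642 (E = -24374 - 1*7268 = -24374 - 7268 = -31642)
f(Y, M) = 16 - 4*M
-42417/f(-6/82 + 108/(-26), J(13)) + 45842/E = -42417/(16 - 4*(4 + 5*13)) + 45842/(-31642) = -42417/(16 - 4*(4 + 65)) + 45842*(-1/31642) = -42417/(16 - 4*69) - 22921/15821 = -42417/(16 - 276) - 22921/15821 = -42417/(-260) - 22921/15821 = -42417*(-1/260) - 22921/15821 = 42417/260 - 22921/15821 = 51163069/316420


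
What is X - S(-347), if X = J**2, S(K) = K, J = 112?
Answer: 12891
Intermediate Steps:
X = 12544 (X = 112**2 = 12544)
X - S(-347) = 12544 - 1*(-347) = 12544 + 347 = 12891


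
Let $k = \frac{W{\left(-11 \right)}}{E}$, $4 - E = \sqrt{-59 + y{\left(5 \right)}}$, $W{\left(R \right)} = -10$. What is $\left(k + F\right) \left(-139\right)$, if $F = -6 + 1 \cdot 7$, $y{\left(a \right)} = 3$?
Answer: $- \frac{556}{9} + \frac{695 i \sqrt{14}}{18} \approx -61.778 + 144.47 i$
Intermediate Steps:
$F = 1$ ($F = -6 + 7 = 1$)
$E = 4 - 2 i \sqrt{14}$ ($E = 4 - \sqrt{-59 + 3} = 4 - \sqrt{-56} = 4 - 2 i \sqrt{14} \approx 4.0 - 7.4833 i$)
$k = - \frac{10}{4 - 2 i \sqrt{14}} \approx -0.55556 - 1.0393 i$
$\left(k + F\right) \left(-139\right) = \left(\left(- \frac{5}{9} - \frac{5 i \sqrt{14}}{18}\right) + 1\right) \left(-139\right) = \left(\frac{4}{9} - \frac{5 i \sqrt{14}}{18}\right) \left(-139\right) = - \frac{556}{9} + \frac{695 i \sqrt{14}}{18}$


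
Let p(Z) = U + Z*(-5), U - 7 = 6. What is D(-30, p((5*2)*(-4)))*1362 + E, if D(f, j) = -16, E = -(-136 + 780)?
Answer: -22436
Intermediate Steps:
U = 13 (U = 7 + 6 = 13)
E = -644 (E = -1*644 = -644)
p(Z) = 13 - 5*Z (p(Z) = 13 + Z*(-5) = 13 - 5*Z)
D(-30, p((5*2)*(-4)))*1362 + E = -16*1362 - 644 = -21792 - 644 = -22436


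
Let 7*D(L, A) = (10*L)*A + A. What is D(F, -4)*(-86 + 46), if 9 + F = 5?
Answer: -6240/7 ≈ -891.43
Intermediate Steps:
F = -4 (F = -9 + 5 = -4)
D(L, A) = A/7 + 10*A*L/7 (D(L, A) = ((10*L)*A + A)/7 = (10*A*L + A)/7 = (A + 10*A*L)/7 = A/7 + 10*A*L/7)
D(F, -4)*(-86 + 46) = ((⅐)*(-4)*(1 + 10*(-4)))*(-86 + 46) = ((⅐)*(-4)*(1 - 40))*(-40) = ((⅐)*(-4)*(-39))*(-40) = (156/7)*(-40) = -6240/7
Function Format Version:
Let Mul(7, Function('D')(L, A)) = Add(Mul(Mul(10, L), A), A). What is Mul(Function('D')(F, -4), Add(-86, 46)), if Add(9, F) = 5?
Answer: Rational(-6240, 7) ≈ -891.43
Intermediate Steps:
F = -4 (F = Add(-9, 5) = -4)
Function('D')(L, A) = Add(Mul(Rational(1, 7), A), Mul(Rational(10, 7), A, L)) (Function('D')(L, A) = Mul(Rational(1, 7), Add(Mul(Mul(10, L), A), A)) = Mul(Rational(1, 7), Add(Mul(10, A, L), A)) = Mul(Rational(1, 7), Add(A, Mul(10, A, L))) = Add(Mul(Rational(1, 7), A), Mul(Rational(10, 7), A, L)))
Mul(Function('D')(F, -4), Add(-86, 46)) = Mul(Mul(Rational(1, 7), -4, Add(1, Mul(10, -4))), Add(-86, 46)) = Mul(Mul(Rational(1, 7), -4, Add(1, -40)), -40) = Mul(Mul(Rational(1, 7), -4, -39), -40) = Mul(Rational(156, 7), -40) = Rational(-6240, 7)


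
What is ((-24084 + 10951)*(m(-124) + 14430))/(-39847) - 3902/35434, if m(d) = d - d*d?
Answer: -249042517767/705969299 ≈ -352.77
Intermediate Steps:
m(d) = d - d**2
((-24084 + 10951)*(m(-124) + 14430))/(-39847) - 3902/35434 = ((-24084 + 10951)*(-124*(1 - 1*(-124)) + 14430))/(-39847) - 3902/35434 = -13133*(-124*(1 + 124) + 14430)*(-1/39847) - 3902*1/35434 = -13133*(-124*125 + 14430)*(-1/39847) - 1951/17717 = -13133*(-15500 + 14430)*(-1/39847) - 1951/17717 = -13133*(-1070)*(-1/39847) - 1951/17717 = 14052310*(-1/39847) - 1951/17717 = -14052310/39847 - 1951/17717 = -249042517767/705969299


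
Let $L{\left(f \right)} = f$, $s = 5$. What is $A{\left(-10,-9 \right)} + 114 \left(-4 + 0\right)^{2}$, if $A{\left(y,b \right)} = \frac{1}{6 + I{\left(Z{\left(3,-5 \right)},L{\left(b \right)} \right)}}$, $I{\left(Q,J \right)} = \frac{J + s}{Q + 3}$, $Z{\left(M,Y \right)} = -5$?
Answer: $\frac{14593}{8} \approx 1824.1$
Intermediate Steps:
$I{\left(Q,J \right)} = \frac{5 + J}{3 + Q}$ ($I{\left(Q,J \right)} = \frac{J + 5}{Q + 3} = \frac{5 + J}{3 + Q}$)
$A{\left(y,b \right)} = \frac{1}{\frac{7}{2} - \frac{b}{2}}$ ($A{\left(y,b \right)} = \frac{1}{6 + \frac{5 + b}{3 - 5}} = \frac{1}{6 + \frac{5 + b}{-2}} = \frac{1}{6 - \frac{5 + b}{2}} = \frac{1}{6 - \left(\frac{5}{2} + \frac{b}{2}\right)} = \frac{1}{\frac{7}{2} - \frac{b}{2}}$)
$A{\left(-10,-9 \right)} + 114 \left(-4 + 0\right)^{2} = \frac{2}{7 - -9} + 114 \left(-4 + 0\right)^{2} = \frac{2}{7 + 9} + 114 \left(-4\right)^{2} = \frac{2}{16} + 114 \cdot 16 = 2 \cdot \frac{1}{16} + 1824 = \frac{1}{8} + 1824 = \frac{14593}{8}$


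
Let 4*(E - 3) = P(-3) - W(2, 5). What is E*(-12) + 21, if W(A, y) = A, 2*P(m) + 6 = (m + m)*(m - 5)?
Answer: -72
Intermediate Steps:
P(m) = -3 + m*(-5 + m) (P(m) = -3 + ((m + m)*(m - 5))/2 = -3 + ((2*m)*(-5 + m))/2 = -3 + (2*m*(-5 + m))/2 = -3 + m*(-5 + m))
E = 31/4 (E = 3 + ((-3 + (-3)² - 5*(-3)) - 1*2)/4 = 3 + ((-3 + 9 + 15) - 2)/4 = 3 + (21 - 2)/4 = 3 + (¼)*19 = 3 + 19/4 = 31/4 ≈ 7.7500)
E*(-12) + 21 = (31/4)*(-12) + 21 = -93 + 21 = -72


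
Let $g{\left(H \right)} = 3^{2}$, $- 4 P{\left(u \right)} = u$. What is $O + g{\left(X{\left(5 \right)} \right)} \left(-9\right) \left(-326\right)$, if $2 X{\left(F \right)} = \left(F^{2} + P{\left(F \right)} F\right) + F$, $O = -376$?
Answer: $26030$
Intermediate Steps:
$P{\left(u \right)} = - \frac{u}{4}$
$X{\left(F \right)} = \frac{F}{2} + \frac{3 F^{2}}{8}$ ($X{\left(F \right)} = \frac{\left(F^{2} + - \frac{F}{4} F\right) + F}{2} = \frac{\left(F^{2} - \frac{F^{2}}{4}\right) + F}{2} = \frac{\frac{3 F^{2}}{4} + F}{2} = \frac{F + \frac{3 F^{2}}{4}}{2} = \frac{F}{2} + \frac{3 F^{2}}{8}$)
$g{\left(H \right)} = 9$
$O + g{\left(X{\left(5 \right)} \right)} \left(-9\right) \left(-326\right) = -376 + 9 \left(-9\right) \left(-326\right) = -376 - -26406 = -376 + 26406 = 26030$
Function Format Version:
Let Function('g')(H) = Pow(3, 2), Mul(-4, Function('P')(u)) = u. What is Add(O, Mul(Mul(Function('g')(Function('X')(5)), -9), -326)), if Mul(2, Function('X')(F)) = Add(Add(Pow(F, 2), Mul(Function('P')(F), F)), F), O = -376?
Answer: 26030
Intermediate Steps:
Function('P')(u) = Mul(Rational(-1, 4), u)
Function('X')(F) = Add(Mul(Rational(1, 2), F), Mul(Rational(3, 8), Pow(F, 2))) (Function('X')(F) = Mul(Rational(1, 2), Add(Add(Pow(F, 2), Mul(Mul(Rational(-1, 4), F), F)), F)) = Mul(Rational(1, 2), Add(Add(Pow(F, 2), Mul(Rational(-1, 4), Pow(F, 2))), F)) = Mul(Rational(1, 2), Add(Mul(Rational(3, 4), Pow(F, 2)), F)) = Mul(Rational(1, 2), Add(F, Mul(Rational(3, 4), Pow(F, 2)))) = Add(Mul(Rational(1, 2), F), Mul(Rational(3, 8), Pow(F, 2))))
Function('g')(H) = 9
Add(O, Mul(Mul(Function('g')(Function('X')(5)), -9), -326)) = Add(-376, Mul(Mul(9, -9), -326)) = Add(-376, Mul(-81, -326)) = Add(-376, 26406) = 26030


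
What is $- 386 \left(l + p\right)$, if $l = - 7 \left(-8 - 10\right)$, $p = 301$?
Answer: $-164822$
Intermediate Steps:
$l = 126$ ($l = \left(-7\right) \left(-18\right) = 126$)
$- 386 \left(l + p\right) = - 386 \left(126 + 301\right) = \left(-386\right) 427 = -164822$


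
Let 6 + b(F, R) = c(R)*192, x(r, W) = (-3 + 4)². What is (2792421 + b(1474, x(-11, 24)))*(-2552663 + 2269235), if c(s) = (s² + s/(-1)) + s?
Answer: -791503016796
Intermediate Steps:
x(r, W) = 1 (x(r, W) = 1² = 1)
c(s) = s² (c(s) = (s² - s) + s = s²)
b(F, R) = -6 + 192*R² (b(F, R) = -6 + R²*192 = -6 + 192*R²)
(2792421 + b(1474, x(-11, 24)))*(-2552663 + 2269235) = (2792421 + (-6 + 192*1²))*(-2552663 + 2269235) = (2792421 + (-6 + 192*1))*(-283428) = (2792421 + (-6 + 192))*(-283428) = (2792421 + 186)*(-283428) = 2792607*(-283428) = -791503016796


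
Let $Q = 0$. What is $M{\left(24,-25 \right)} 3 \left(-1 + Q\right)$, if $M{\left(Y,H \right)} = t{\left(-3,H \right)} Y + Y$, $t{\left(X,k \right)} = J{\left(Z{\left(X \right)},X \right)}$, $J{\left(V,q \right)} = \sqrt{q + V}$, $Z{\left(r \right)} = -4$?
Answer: $-72 - 72 i \sqrt{7} \approx -72.0 - 190.49 i$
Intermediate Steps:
$J{\left(V,q \right)} = \sqrt{V + q}$
$t{\left(X,k \right)} = \sqrt{-4 + X}$
$M{\left(Y,H \right)} = Y + i Y \sqrt{7}$ ($M{\left(Y,H \right)} = \sqrt{-4 - 3} Y + Y = \sqrt{-7} Y + Y = i \sqrt{7} Y + Y = i Y \sqrt{7} + Y = Y + i Y \sqrt{7}$)
$M{\left(24,-25 \right)} 3 \left(-1 + Q\right) = 24 \left(1 + i \sqrt{7}\right) 3 \left(-1 + 0\right) = \left(24 + 24 i \sqrt{7}\right) 3 \left(-1\right) = \left(24 + 24 i \sqrt{7}\right) \left(-3\right) = -72 - 72 i \sqrt{7}$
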